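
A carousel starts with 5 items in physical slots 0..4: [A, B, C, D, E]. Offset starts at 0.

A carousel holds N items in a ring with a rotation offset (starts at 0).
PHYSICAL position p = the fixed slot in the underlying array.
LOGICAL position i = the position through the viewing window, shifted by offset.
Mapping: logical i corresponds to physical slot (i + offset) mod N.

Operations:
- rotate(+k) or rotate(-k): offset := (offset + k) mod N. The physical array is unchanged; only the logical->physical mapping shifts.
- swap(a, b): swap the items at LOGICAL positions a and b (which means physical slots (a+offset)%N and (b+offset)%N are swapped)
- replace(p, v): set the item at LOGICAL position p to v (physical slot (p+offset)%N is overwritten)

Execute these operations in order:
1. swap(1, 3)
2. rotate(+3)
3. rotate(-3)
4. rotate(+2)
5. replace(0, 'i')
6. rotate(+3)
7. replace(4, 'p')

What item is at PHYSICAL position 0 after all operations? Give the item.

Answer: A

Derivation:
After op 1 (swap(1, 3)): offset=0, physical=[A,D,C,B,E], logical=[A,D,C,B,E]
After op 2 (rotate(+3)): offset=3, physical=[A,D,C,B,E], logical=[B,E,A,D,C]
After op 3 (rotate(-3)): offset=0, physical=[A,D,C,B,E], logical=[A,D,C,B,E]
After op 4 (rotate(+2)): offset=2, physical=[A,D,C,B,E], logical=[C,B,E,A,D]
After op 5 (replace(0, 'i')): offset=2, physical=[A,D,i,B,E], logical=[i,B,E,A,D]
After op 6 (rotate(+3)): offset=0, physical=[A,D,i,B,E], logical=[A,D,i,B,E]
After op 7 (replace(4, 'p')): offset=0, physical=[A,D,i,B,p], logical=[A,D,i,B,p]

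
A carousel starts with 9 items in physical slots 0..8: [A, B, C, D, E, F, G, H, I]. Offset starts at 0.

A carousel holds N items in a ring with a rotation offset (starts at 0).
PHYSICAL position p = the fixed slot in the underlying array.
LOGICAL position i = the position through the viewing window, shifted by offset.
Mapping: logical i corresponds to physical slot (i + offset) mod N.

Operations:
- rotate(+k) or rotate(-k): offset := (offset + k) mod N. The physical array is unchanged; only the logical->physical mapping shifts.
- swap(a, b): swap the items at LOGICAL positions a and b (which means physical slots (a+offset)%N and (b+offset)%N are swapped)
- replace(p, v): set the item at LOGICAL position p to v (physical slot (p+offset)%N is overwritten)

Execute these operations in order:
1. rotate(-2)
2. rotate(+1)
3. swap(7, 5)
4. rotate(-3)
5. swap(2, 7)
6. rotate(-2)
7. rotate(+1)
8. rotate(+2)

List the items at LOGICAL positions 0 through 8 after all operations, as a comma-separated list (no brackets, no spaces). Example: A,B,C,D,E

Answer: E,D,I,A,B,C,H,G,F

Derivation:
After op 1 (rotate(-2)): offset=7, physical=[A,B,C,D,E,F,G,H,I], logical=[H,I,A,B,C,D,E,F,G]
After op 2 (rotate(+1)): offset=8, physical=[A,B,C,D,E,F,G,H,I], logical=[I,A,B,C,D,E,F,G,H]
After op 3 (swap(7, 5)): offset=8, physical=[A,B,C,D,G,F,E,H,I], logical=[I,A,B,C,D,G,F,E,H]
After op 4 (rotate(-3)): offset=5, physical=[A,B,C,D,G,F,E,H,I], logical=[F,E,H,I,A,B,C,D,G]
After op 5 (swap(2, 7)): offset=5, physical=[A,B,C,H,G,F,E,D,I], logical=[F,E,D,I,A,B,C,H,G]
After op 6 (rotate(-2)): offset=3, physical=[A,B,C,H,G,F,E,D,I], logical=[H,G,F,E,D,I,A,B,C]
After op 7 (rotate(+1)): offset=4, physical=[A,B,C,H,G,F,E,D,I], logical=[G,F,E,D,I,A,B,C,H]
After op 8 (rotate(+2)): offset=6, physical=[A,B,C,H,G,F,E,D,I], logical=[E,D,I,A,B,C,H,G,F]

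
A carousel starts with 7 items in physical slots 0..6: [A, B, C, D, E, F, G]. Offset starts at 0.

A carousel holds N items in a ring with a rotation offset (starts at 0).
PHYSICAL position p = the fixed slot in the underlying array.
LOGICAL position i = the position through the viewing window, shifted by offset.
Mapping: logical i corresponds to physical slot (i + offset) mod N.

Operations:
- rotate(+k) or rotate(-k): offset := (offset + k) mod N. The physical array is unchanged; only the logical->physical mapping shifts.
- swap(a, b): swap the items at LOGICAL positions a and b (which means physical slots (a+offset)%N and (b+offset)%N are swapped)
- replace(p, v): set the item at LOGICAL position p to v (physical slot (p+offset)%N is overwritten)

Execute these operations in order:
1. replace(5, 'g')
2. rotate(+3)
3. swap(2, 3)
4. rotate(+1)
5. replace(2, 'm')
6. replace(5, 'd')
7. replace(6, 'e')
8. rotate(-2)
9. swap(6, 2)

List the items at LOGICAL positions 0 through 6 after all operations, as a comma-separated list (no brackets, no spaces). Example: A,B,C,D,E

Answer: d,e,B,G,m,A,E

Derivation:
After op 1 (replace(5, 'g')): offset=0, physical=[A,B,C,D,E,g,G], logical=[A,B,C,D,E,g,G]
After op 2 (rotate(+3)): offset=3, physical=[A,B,C,D,E,g,G], logical=[D,E,g,G,A,B,C]
After op 3 (swap(2, 3)): offset=3, physical=[A,B,C,D,E,G,g], logical=[D,E,G,g,A,B,C]
After op 4 (rotate(+1)): offset=4, physical=[A,B,C,D,E,G,g], logical=[E,G,g,A,B,C,D]
After op 5 (replace(2, 'm')): offset=4, physical=[A,B,C,D,E,G,m], logical=[E,G,m,A,B,C,D]
After op 6 (replace(5, 'd')): offset=4, physical=[A,B,d,D,E,G,m], logical=[E,G,m,A,B,d,D]
After op 7 (replace(6, 'e')): offset=4, physical=[A,B,d,e,E,G,m], logical=[E,G,m,A,B,d,e]
After op 8 (rotate(-2)): offset=2, physical=[A,B,d,e,E,G,m], logical=[d,e,E,G,m,A,B]
After op 9 (swap(6, 2)): offset=2, physical=[A,E,d,e,B,G,m], logical=[d,e,B,G,m,A,E]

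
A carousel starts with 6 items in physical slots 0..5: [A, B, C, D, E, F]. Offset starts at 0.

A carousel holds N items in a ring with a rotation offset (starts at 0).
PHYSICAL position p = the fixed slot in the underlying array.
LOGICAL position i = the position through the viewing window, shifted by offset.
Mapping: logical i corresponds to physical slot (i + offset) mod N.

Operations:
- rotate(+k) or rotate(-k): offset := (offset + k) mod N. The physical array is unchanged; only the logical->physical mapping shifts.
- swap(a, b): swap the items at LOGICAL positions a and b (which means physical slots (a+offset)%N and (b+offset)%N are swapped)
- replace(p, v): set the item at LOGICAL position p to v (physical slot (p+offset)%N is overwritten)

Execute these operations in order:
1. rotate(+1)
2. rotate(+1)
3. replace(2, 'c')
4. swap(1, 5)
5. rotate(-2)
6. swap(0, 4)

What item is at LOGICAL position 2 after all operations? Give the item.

Answer: C

Derivation:
After op 1 (rotate(+1)): offset=1, physical=[A,B,C,D,E,F], logical=[B,C,D,E,F,A]
After op 2 (rotate(+1)): offset=2, physical=[A,B,C,D,E,F], logical=[C,D,E,F,A,B]
After op 3 (replace(2, 'c')): offset=2, physical=[A,B,C,D,c,F], logical=[C,D,c,F,A,B]
After op 4 (swap(1, 5)): offset=2, physical=[A,D,C,B,c,F], logical=[C,B,c,F,A,D]
After op 5 (rotate(-2)): offset=0, physical=[A,D,C,B,c,F], logical=[A,D,C,B,c,F]
After op 6 (swap(0, 4)): offset=0, physical=[c,D,C,B,A,F], logical=[c,D,C,B,A,F]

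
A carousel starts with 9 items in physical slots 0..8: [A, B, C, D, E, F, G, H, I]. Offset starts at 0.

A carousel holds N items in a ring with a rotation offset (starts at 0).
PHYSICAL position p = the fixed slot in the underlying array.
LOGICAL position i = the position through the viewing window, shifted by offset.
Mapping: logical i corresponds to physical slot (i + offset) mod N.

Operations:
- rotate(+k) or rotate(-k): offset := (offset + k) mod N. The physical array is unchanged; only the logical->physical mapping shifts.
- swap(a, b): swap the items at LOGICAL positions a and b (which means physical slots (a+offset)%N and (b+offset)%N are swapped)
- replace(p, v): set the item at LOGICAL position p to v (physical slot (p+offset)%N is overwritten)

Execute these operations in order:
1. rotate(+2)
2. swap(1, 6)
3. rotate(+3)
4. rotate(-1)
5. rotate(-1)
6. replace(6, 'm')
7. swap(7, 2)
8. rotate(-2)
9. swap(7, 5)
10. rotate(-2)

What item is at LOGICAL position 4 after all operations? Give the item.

Answer: I

Derivation:
After op 1 (rotate(+2)): offset=2, physical=[A,B,C,D,E,F,G,H,I], logical=[C,D,E,F,G,H,I,A,B]
After op 2 (swap(1, 6)): offset=2, physical=[A,B,C,I,E,F,G,H,D], logical=[C,I,E,F,G,H,D,A,B]
After op 3 (rotate(+3)): offset=5, physical=[A,B,C,I,E,F,G,H,D], logical=[F,G,H,D,A,B,C,I,E]
After op 4 (rotate(-1)): offset=4, physical=[A,B,C,I,E,F,G,H,D], logical=[E,F,G,H,D,A,B,C,I]
After op 5 (rotate(-1)): offset=3, physical=[A,B,C,I,E,F,G,H,D], logical=[I,E,F,G,H,D,A,B,C]
After op 6 (replace(6, 'm')): offset=3, physical=[m,B,C,I,E,F,G,H,D], logical=[I,E,F,G,H,D,m,B,C]
After op 7 (swap(7, 2)): offset=3, physical=[m,F,C,I,E,B,G,H,D], logical=[I,E,B,G,H,D,m,F,C]
After op 8 (rotate(-2)): offset=1, physical=[m,F,C,I,E,B,G,H,D], logical=[F,C,I,E,B,G,H,D,m]
After op 9 (swap(7, 5)): offset=1, physical=[m,F,C,I,E,B,D,H,G], logical=[F,C,I,E,B,D,H,G,m]
After op 10 (rotate(-2)): offset=8, physical=[m,F,C,I,E,B,D,H,G], logical=[G,m,F,C,I,E,B,D,H]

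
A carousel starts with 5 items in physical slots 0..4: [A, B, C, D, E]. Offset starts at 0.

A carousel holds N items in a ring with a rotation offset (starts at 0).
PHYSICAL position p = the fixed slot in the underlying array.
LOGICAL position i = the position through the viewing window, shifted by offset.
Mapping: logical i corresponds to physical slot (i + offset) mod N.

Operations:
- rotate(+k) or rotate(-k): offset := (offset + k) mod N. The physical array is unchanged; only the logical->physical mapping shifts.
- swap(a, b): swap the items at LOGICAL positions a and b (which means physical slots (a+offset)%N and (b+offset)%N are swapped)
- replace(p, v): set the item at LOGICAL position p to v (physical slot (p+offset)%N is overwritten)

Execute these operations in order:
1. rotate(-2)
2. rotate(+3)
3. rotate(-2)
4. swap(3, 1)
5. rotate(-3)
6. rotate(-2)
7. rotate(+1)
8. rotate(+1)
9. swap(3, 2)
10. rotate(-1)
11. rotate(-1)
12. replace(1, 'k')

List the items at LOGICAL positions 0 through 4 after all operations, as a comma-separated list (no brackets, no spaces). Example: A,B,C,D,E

After op 1 (rotate(-2)): offset=3, physical=[A,B,C,D,E], logical=[D,E,A,B,C]
After op 2 (rotate(+3)): offset=1, physical=[A,B,C,D,E], logical=[B,C,D,E,A]
After op 3 (rotate(-2)): offset=4, physical=[A,B,C,D,E], logical=[E,A,B,C,D]
After op 4 (swap(3, 1)): offset=4, physical=[C,B,A,D,E], logical=[E,C,B,A,D]
After op 5 (rotate(-3)): offset=1, physical=[C,B,A,D,E], logical=[B,A,D,E,C]
After op 6 (rotate(-2)): offset=4, physical=[C,B,A,D,E], logical=[E,C,B,A,D]
After op 7 (rotate(+1)): offset=0, physical=[C,B,A,D,E], logical=[C,B,A,D,E]
After op 8 (rotate(+1)): offset=1, physical=[C,B,A,D,E], logical=[B,A,D,E,C]
After op 9 (swap(3, 2)): offset=1, physical=[C,B,A,E,D], logical=[B,A,E,D,C]
After op 10 (rotate(-1)): offset=0, physical=[C,B,A,E,D], logical=[C,B,A,E,D]
After op 11 (rotate(-1)): offset=4, physical=[C,B,A,E,D], logical=[D,C,B,A,E]
After op 12 (replace(1, 'k')): offset=4, physical=[k,B,A,E,D], logical=[D,k,B,A,E]

Answer: D,k,B,A,E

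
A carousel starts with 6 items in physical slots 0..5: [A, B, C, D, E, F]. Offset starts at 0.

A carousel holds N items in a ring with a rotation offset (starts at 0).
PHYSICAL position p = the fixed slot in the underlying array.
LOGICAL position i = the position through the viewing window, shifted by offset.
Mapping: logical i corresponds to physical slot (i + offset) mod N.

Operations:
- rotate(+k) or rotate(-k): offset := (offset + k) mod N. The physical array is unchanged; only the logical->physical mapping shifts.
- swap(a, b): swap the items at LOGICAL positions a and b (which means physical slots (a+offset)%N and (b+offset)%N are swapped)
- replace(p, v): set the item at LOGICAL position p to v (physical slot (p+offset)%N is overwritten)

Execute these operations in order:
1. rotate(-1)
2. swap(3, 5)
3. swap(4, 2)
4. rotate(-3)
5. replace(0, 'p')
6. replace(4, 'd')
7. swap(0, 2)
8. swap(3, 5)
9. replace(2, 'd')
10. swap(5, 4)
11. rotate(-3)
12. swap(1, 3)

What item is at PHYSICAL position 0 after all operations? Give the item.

After op 1 (rotate(-1)): offset=5, physical=[A,B,C,D,E,F], logical=[F,A,B,C,D,E]
After op 2 (swap(3, 5)): offset=5, physical=[A,B,E,D,C,F], logical=[F,A,B,E,D,C]
After op 3 (swap(4, 2)): offset=5, physical=[A,D,E,B,C,F], logical=[F,A,D,E,B,C]
After op 4 (rotate(-3)): offset=2, physical=[A,D,E,B,C,F], logical=[E,B,C,F,A,D]
After op 5 (replace(0, 'p')): offset=2, physical=[A,D,p,B,C,F], logical=[p,B,C,F,A,D]
After op 6 (replace(4, 'd')): offset=2, physical=[d,D,p,B,C,F], logical=[p,B,C,F,d,D]
After op 7 (swap(0, 2)): offset=2, physical=[d,D,C,B,p,F], logical=[C,B,p,F,d,D]
After op 8 (swap(3, 5)): offset=2, physical=[d,F,C,B,p,D], logical=[C,B,p,D,d,F]
After op 9 (replace(2, 'd')): offset=2, physical=[d,F,C,B,d,D], logical=[C,B,d,D,d,F]
After op 10 (swap(5, 4)): offset=2, physical=[F,d,C,B,d,D], logical=[C,B,d,D,F,d]
After op 11 (rotate(-3)): offset=5, physical=[F,d,C,B,d,D], logical=[D,F,d,C,B,d]
After op 12 (swap(1, 3)): offset=5, physical=[C,d,F,B,d,D], logical=[D,C,d,F,B,d]

Answer: C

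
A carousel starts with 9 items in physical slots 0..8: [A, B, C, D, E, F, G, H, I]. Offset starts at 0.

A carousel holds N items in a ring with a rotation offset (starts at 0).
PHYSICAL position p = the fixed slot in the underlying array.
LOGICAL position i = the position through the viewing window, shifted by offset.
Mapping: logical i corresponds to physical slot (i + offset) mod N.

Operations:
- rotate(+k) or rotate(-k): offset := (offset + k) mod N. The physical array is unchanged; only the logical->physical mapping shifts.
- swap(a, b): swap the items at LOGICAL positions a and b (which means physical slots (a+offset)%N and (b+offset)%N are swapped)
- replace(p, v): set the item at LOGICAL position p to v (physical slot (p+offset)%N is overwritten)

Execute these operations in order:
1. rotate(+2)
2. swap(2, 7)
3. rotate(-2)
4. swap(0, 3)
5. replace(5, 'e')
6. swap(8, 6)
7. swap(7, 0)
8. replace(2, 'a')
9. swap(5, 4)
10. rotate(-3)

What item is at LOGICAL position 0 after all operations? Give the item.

Answer: I

Derivation:
After op 1 (rotate(+2)): offset=2, physical=[A,B,C,D,E,F,G,H,I], logical=[C,D,E,F,G,H,I,A,B]
After op 2 (swap(2, 7)): offset=2, physical=[E,B,C,D,A,F,G,H,I], logical=[C,D,A,F,G,H,I,E,B]
After op 3 (rotate(-2)): offset=0, physical=[E,B,C,D,A,F,G,H,I], logical=[E,B,C,D,A,F,G,H,I]
After op 4 (swap(0, 3)): offset=0, physical=[D,B,C,E,A,F,G,H,I], logical=[D,B,C,E,A,F,G,H,I]
After op 5 (replace(5, 'e')): offset=0, physical=[D,B,C,E,A,e,G,H,I], logical=[D,B,C,E,A,e,G,H,I]
After op 6 (swap(8, 6)): offset=0, physical=[D,B,C,E,A,e,I,H,G], logical=[D,B,C,E,A,e,I,H,G]
After op 7 (swap(7, 0)): offset=0, physical=[H,B,C,E,A,e,I,D,G], logical=[H,B,C,E,A,e,I,D,G]
After op 8 (replace(2, 'a')): offset=0, physical=[H,B,a,E,A,e,I,D,G], logical=[H,B,a,E,A,e,I,D,G]
After op 9 (swap(5, 4)): offset=0, physical=[H,B,a,E,e,A,I,D,G], logical=[H,B,a,E,e,A,I,D,G]
After op 10 (rotate(-3)): offset=6, physical=[H,B,a,E,e,A,I,D,G], logical=[I,D,G,H,B,a,E,e,A]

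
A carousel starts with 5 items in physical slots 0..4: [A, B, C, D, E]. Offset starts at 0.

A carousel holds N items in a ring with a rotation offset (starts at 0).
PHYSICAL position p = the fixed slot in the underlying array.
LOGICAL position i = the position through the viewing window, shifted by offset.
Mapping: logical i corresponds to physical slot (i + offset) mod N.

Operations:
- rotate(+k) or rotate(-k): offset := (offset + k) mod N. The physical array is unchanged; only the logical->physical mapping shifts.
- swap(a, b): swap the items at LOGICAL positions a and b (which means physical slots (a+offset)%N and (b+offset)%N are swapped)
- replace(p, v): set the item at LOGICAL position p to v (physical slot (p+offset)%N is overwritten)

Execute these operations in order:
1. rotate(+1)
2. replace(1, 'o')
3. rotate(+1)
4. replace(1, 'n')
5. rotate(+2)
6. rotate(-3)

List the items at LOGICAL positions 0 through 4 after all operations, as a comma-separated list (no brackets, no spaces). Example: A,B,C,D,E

Answer: B,o,n,E,A

Derivation:
After op 1 (rotate(+1)): offset=1, physical=[A,B,C,D,E], logical=[B,C,D,E,A]
After op 2 (replace(1, 'o')): offset=1, physical=[A,B,o,D,E], logical=[B,o,D,E,A]
After op 3 (rotate(+1)): offset=2, physical=[A,B,o,D,E], logical=[o,D,E,A,B]
After op 4 (replace(1, 'n')): offset=2, physical=[A,B,o,n,E], logical=[o,n,E,A,B]
After op 5 (rotate(+2)): offset=4, physical=[A,B,o,n,E], logical=[E,A,B,o,n]
After op 6 (rotate(-3)): offset=1, physical=[A,B,o,n,E], logical=[B,o,n,E,A]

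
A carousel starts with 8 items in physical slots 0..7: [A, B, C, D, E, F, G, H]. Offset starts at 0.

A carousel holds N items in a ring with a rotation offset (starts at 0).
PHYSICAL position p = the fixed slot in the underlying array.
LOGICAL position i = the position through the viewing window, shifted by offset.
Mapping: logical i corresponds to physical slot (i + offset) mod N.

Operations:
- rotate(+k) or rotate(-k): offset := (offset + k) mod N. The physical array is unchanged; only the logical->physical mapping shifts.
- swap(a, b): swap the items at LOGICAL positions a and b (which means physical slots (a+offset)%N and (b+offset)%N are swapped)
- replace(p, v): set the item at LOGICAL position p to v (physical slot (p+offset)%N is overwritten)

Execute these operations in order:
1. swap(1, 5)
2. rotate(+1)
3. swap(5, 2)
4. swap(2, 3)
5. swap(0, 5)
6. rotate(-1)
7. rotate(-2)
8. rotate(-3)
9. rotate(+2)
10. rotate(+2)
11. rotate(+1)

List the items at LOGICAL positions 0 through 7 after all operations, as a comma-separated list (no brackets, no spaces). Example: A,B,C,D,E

Answer: A,D,C,E,G,B,F,H

Derivation:
After op 1 (swap(1, 5)): offset=0, physical=[A,F,C,D,E,B,G,H], logical=[A,F,C,D,E,B,G,H]
After op 2 (rotate(+1)): offset=1, physical=[A,F,C,D,E,B,G,H], logical=[F,C,D,E,B,G,H,A]
After op 3 (swap(5, 2)): offset=1, physical=[A,F,C,G,E,B,D,H], logical=[F,C,G,E,B,D,H,A]
After op 4 (swap(2, 3)): offset=1, physical=[A,F,C,E,G,B,D,H], logical=[F,C,E,G,B,D,H,A]
After op 5 (swap(0, 5)): offset=1, physical=[A,D,C,E,G,B,F,H], logical=[D,C,E,G,B,F,H,A]
After op 6 (rotate(-1)): offset=0, physical=[A,D,C,E,G,B,F,H], logical=[A,D,C,E,G,B,F,H]
After op 7 (rotate(-2)): offset=6, physical=[A,D,C,E,G,B,F,H], logical=[F,H,A,D,C,E,G,B]
After op 8 (rotate(-3)): offset=3, physical=[A,D,C,E,G,B,F,H], logical=[E,G,B,F,H,A,D,C]
After op 9 (rotate(+2)): offset=5, physical=[A,D,C,E,G,B,F,H], logical=[B,F,H,A,D,C,E,G]
After op 10 (rotate(+2)): offset=7, physical=[A,D,C,E,G,B,F,H], logical=[H,A,D,C,E,G,B,F]
After op 11 (rotate(+1)): offset=0, physical=[A,D,C,E,G,B,F,H], logical=[A,D,C,E,G,B,F,H]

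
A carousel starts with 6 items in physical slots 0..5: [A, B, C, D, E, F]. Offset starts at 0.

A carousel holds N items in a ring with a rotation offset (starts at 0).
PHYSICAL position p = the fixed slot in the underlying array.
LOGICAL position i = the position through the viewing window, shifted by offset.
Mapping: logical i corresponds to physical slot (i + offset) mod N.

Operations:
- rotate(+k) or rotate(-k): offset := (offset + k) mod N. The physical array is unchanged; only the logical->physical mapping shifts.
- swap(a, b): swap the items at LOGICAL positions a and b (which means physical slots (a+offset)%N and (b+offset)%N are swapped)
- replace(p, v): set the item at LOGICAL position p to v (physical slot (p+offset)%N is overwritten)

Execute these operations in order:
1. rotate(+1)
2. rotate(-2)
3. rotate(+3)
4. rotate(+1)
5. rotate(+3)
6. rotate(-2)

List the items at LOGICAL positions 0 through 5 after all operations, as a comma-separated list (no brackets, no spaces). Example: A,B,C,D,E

Answer: E,F,A,B,C,D

Derivation:
After op 1 (rotate(+1)): offset=1, physical=[A,B,C,D,E,F], logical=[B,C,D,E,F,A]
After op 2 (rotate(-2)): offset=5, physical=[A,B,C,D,E,F], logical=[F,A,B,C,D,E]
After op 3 (rotate(+3)): offset=2, physical=[A,B,C,D,E,F], logical=[C,D,E,F,A,B]
After op 4 (rotate(+1)): offset=3, physical=[A,B,C,D,E,F], logical=[D,E,F,A,B,C]
After op 5 (rotate(+3)): offset=0, physical=[A,B,C,D,E,F], logical=[A,B,C,D,E,F]
After op 6 (rotate(-2)): offset=4, physical=[A,B,C,D,E,F], logical=[E,F,A,B,C,D]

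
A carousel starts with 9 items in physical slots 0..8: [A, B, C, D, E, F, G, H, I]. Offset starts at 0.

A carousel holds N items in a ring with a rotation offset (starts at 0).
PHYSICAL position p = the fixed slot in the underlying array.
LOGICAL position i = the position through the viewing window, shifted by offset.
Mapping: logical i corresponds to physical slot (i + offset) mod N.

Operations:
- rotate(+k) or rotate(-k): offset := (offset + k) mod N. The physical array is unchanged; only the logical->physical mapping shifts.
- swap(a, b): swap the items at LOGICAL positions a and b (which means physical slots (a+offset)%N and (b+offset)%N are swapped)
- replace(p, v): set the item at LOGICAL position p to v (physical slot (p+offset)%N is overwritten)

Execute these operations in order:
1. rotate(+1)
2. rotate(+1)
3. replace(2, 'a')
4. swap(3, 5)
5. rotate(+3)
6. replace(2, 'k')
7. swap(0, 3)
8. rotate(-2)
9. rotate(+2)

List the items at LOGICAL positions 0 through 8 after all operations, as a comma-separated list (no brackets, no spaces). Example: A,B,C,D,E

Answer: I,G,k,H,A,B,C,D,a

Derivation:
After op 1 (rotate(+1)): offset=1, physical=[A,B,C,D,E,F,G,H,I], logical=[B,C,D,E,F,G,H,I,A]
After op 2 (rotate(+1)): offset=2, physical=[A,B,C,D,E,F,G,H,I], logical=[C,D,E,F,G,H,I,A,B]
After op 3 (replace(2, 'a')): offset=2, physical=[A,B,C,D,a,F,G,H,I], logical=[C,D,a,F,G,H,I,A,B]
After op 4 (swap(3, 5)): offset=2, physical=[A,B,C,D,a,H,G,F,I], logical=[C,D,a,H,G,F,I,A,B]
After op 5 (rotate(+3)): offset=5, physical=[A,B,C,D,a,H,G,F,I], logical=[H,G,F,I,A,B,C,D,a]
After op 6 (replace(2, 'k')): offset=5, physical=[A,B,C,D,a,H,G,k,I], logical=[H,G,k,I,A,B,C,D,a]
After op 7 (swap(0, 3)): offset=5, physical=[A,B,C,D,a,I,G,k,H], logical=[I,G,k,H,A,B,C,D,a]
After op 8 (rotate(-2)): offset=3, physical=[A,B,C,D,a,I,G,k,H], logical=[D,a,I,G,k,H,A,B,C]
After op 9 (rotate(+2)): offset=5, physical=[A,B,C,D,a,I,G,k,H], logical=[I,G,k,H,A,B,C,D,a]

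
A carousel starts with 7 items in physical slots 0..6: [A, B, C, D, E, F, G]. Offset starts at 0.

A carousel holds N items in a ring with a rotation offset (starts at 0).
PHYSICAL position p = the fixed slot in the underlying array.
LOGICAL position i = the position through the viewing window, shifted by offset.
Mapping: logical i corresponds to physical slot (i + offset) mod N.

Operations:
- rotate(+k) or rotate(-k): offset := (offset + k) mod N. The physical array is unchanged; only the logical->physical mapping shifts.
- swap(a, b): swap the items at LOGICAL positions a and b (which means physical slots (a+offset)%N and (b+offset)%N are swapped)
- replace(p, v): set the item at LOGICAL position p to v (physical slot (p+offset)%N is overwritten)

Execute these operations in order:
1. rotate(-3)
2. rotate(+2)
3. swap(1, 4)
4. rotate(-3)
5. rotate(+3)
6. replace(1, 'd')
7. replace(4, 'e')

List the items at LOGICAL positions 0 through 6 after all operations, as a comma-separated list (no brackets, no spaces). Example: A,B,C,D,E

After op 1 (rotate(-3)): offset=4, physical=[A,B,C,D,E,F,G], logical=[E,F,G,A,B,C,D]
After op 2 (rotate(+2)): offset=6, physical=[A,B,C,D,E,F,G], logical=[G,A,B,C,D,E,F]
After op 3 (swap(1, 4)): offset=6, physical=[D,B,C,A,E,F,G], logical=[G,D,B,C,A,E,F]
After op 4 (rotate(-3)): offset=3, physical=[D,B,C,A,E,F,G], logical=[A,E,F,G,D,B,C]
After op 5 (rotate(+3)): offset=6, physical=[D,B,C,A,E,F,G], logical=[G,D,B,C,A,E,F]
After op 6 (replace(1, 'd')): offset=6, physical=[d,B,C,A,E,F,G], logical=[G,d,B,C,A,E,F]
After op 7 (replace(4, 'e')): offset=6, physical=[d,B,C,e,E,F,G], logical=[G,d,B,C,e,E,F]

Answer: G,d,B,C,e,E,F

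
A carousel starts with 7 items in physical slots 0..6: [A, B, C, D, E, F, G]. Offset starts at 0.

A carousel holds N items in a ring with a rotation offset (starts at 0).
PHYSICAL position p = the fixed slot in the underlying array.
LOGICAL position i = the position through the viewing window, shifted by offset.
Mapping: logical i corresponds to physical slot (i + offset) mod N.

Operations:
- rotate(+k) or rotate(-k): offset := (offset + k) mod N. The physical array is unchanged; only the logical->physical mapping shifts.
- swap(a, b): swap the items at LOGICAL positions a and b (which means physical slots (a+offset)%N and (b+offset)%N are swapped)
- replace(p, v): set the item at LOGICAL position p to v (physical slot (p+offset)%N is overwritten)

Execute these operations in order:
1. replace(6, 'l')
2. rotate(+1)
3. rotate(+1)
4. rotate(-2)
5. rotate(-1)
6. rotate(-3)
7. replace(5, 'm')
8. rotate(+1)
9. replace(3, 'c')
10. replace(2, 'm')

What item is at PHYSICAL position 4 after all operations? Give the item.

After op 1 (replace(6, 'l')): offset=0, physical=[A,B,C,D,E,F,l], logical=[A,B,C,D,E,F,l]
After op 2 (rotate(+1)): offset=1, physical=[A,B,C,D,E,F,l], logical=[B,C,D,E,F,l,A]
After op 3 (rotate(+1)): offset=2, physical=[A,B,C,D,E,F,l], logical=[C,D,E,F,l,A,B]
After op 4 (rotate(-2)): offset=0, physical=[A,B,C,D,E,F,l], logical=[A,B,C,D,E,F,l]
After op 5 (rotate(-1)): offset=6, physical=[A,B,C,D,E,F,l], logical=[l,A,B,C,D,E,F]
After op 6 (rotate(-3)): offset=3, physical=[A,B,C,D,E,F,l], logical=[D,E,F,l,A,B,C]
After op 7 (replace(5, 'm')): offset=3, physical=[A,m,C,D,E,F,l], logical=[D,E,F,l,A,m,C]
After op 8 (rotate(+1)): offset=4, physical=[A,m,C,D,E,F,l], logical=[E,F,l,A,m,C,D]
After op 9 (replace(3, 'c')): offset=4, physical=[c,m,C,D,E,F,l], logical=[E,F,l,c,m,C,D]
After op 10 (replace(2, 'm')): offset=4, physical=[c,m,C,D,E,F,m], logical=[E,F,m,c,m,C,D]

Answer: E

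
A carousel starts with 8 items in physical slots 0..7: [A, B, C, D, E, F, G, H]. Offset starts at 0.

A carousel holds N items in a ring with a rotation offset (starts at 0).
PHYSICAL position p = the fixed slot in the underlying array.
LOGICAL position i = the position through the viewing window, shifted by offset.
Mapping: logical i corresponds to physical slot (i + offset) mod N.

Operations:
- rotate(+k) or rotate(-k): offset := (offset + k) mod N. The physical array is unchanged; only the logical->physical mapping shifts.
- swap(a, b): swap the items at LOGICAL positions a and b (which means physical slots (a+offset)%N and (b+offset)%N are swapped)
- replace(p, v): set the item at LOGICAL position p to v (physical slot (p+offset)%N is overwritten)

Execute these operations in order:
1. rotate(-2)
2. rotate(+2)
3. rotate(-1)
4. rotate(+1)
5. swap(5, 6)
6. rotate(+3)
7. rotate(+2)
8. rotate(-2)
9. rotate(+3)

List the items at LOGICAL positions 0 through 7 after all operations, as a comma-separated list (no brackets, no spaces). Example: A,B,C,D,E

Answer: F,H,A,B,C,D,E,G

Derivation:
After op 1 (rotate(-2)): offset=6, physical=[A,B,C,D,E,F,G,H], logical=[G,H,A,B,C,D,E,F]
After op 2 (rotate(+2)): offset=0, physical=[A,B,C,D,E,F,G,H], logical=[A,B,C,D,E,F,G,H]
After op 3 (rotate(-1)): offset=7, physical=[A,B,C,D,E,F,G,H], logical=[H,A,B,C,D,E,F,G]
After op 4 (rotate(+1)): offset=0, physical=[A,B,C,D,E,F,G,H], logical=[A,B,C,D,E,F,G,H]
After op 5 (swap(5, 6)): offset=0, physical=[A,B,C,D,E,G,F,H], logical=[A,B,C,D,E,G,F,H]
After op 6 (rotate(+3)): offset=3, physical=[A,B,C,D,E,G,F,H], logical=[D,E,G,F,H,A,B,C]
After op 7 (rotate(+2)): offset=5, physical=[A,B,C,D,E,G,F,H], logical=[G,F,H,A,B,C,D,E]
After op 8 (rotate(-2)): offset=3, physical=[A,B,C,D,E,G,F,H], logical=[D,E,G,F,H,A,B,C]
After op 9 (rotate(+3)): offset=6, physical=[A,B,C,D,E,G,F,H], logical=[F,H,A,B,C,D,E,G]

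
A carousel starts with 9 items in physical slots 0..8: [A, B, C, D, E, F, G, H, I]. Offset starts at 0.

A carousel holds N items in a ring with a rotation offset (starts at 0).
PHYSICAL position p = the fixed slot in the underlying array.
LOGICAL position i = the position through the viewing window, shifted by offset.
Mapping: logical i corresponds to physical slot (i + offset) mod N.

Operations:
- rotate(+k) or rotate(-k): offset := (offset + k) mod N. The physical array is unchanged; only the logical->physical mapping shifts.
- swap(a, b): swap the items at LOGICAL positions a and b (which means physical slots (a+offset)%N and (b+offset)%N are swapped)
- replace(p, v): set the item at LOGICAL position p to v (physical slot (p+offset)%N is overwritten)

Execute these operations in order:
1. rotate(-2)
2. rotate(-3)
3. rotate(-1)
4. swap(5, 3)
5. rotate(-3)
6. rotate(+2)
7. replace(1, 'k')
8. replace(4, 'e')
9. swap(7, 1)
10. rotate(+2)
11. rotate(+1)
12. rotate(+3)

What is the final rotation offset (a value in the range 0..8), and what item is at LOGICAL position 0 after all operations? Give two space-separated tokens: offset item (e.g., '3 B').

Answer: 8 G

Derivation:
After op 1 (rotate(-2)): offset=7, physical=[A,B,C,D,E,F,G,H,I], logical=[H,I,A,B,C,D,E,F,G]
After op 2 (rotate(-3)): offset=4, physical=[A,B,C,D,E,F,G,H,I], logical=[E,F,G,H,I,A,B,C,D]
After op 3 (rotate(-1)): offset=3, physical=[A,B,C,D,E,F,G,H,I], logical=[D,E,F,G,H,I,A,B,C]
After op 4 (swap(5, 3)): offset=3, physical=[A,B,C,D,E,F,I,H,G], logical=[D,E,F,I,H,G,A,B,C]
After op 5 (rotate(-3)): offset=0, physical=[A,B,C,D,E,F,I,H,G], logical=[A,B,C,D,E,F,I,H,G]
After op 6 (rotate(+2)): offset=2, physical=[A,B,C,D,E,F,I,H,G], logical=[C,D,E,F,I,H,G,A,B]
After op 7 (replace(1, 'k')): offset=2, physical=[A,B,C,k,E,F,I,H,G], logical=[C,k,E,F,I,H,G,A,B]
After op 8 (replace(4, 'e')): offset=2, physical=[A,B,C,k,E,F,e,H,G], logical=[C,k,E,F,e,H,G,A,B]
After op 9 (swap(7, 1)): offset=2, physical=[k,B,C,A,E,F,e,H,G], logical=[C,A,E,F,e,H,G,k,B]
After op 10 (rotate(+2)): offset=4, physical=[k,B,C,A,E,F,e,H,G], logical=[E,F,e,H,G,k,B,C,A]
After op 11 (rotate(+1)): offset=5, physical=[k,B,C,A,E,F,e,H,G], logical=[F,e,H,G,k,B,C,A,E]
After op 12 (rotate(+3)): offset=8, physical=[k,B,C,A,E,F,e,H,G], logical=[G,k,B,C,A,E,F,e,H]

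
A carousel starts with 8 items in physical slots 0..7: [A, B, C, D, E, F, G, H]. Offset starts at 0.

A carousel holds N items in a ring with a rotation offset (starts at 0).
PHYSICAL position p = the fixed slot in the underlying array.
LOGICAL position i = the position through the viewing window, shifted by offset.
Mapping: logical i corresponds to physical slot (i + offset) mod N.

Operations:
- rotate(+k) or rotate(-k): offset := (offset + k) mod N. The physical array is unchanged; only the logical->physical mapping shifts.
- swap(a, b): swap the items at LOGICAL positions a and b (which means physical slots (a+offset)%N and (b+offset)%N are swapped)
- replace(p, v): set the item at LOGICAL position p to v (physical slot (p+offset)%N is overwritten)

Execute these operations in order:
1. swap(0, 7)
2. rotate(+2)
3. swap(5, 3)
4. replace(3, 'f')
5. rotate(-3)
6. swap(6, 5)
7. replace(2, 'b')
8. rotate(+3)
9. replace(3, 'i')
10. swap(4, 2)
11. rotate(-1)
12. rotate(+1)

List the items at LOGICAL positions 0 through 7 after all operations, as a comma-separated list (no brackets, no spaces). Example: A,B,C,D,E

Answer: C,D,G,i,f,F,H,b

Derivation:
After op 1 (swap(0, 7)): offset=0, physical=[H,B,C,D,E,F,G,A], logical=[H,B,C,D,E,F,G,A]
After op 2 (rotate(+2)): offset=2, physical=[H,B,C,D,E,F,G,A], logical=[C,D,E,F,G,A,H,B]
After op 3 (swap(5, 3)): offset=2, physical=[H,B,C,D,E,A,G,F], logical=[C,D,E,A,G,F,H,B]
After op 4 (replace(3, 'f')): offset=2, physical=[H,B,C,D,E,f,G,F], logical=[C,D,E,f,G,F,H,B]
After op 5 (rotate(-3)): offset=7, physical=[H,B,C,D,E,f,G,F], logical=[F,H,B,C,D,E,f,G]
After op 6 (swap(6, 5)): offset=7, physical=[H,B,C,D,f,E,G,F], logical=[F,H,B,C,D,f,E,G]
After op 7 (replace(2, 'b')): offset=7, physical=[H,b,C,D,f,E,G,F], logical=[F,H,b,C,D,f,E,G]
After op 8 (rotate(+3)): offset=2, physical=[H,b,C,D,f,E,G,F], logical=[C,D,f,E,G,F,H,b]
After op 9 (replace(3, 'i')): offset=2, physical=[H,b,C,D,f,i,G,F], logical=[C,D,f,i,G,F,H,b]
After op 10 (swap(4, 2)): offset=2, physical=[H,b,C,D,G,i,f,F], logical=[C,D,G,i,f,F,H,b]
After op 11 (rotate(-1)): offset=1, physical=[H,b,C,D,G,i,f,F], logical=[b,C,D,G,i,f,F,H]
After op 12 (rotate(+1)): offset=2, physical=[H,b,C,D,G,i,f,F], logical=[C,D,G,i,f,F,H,b]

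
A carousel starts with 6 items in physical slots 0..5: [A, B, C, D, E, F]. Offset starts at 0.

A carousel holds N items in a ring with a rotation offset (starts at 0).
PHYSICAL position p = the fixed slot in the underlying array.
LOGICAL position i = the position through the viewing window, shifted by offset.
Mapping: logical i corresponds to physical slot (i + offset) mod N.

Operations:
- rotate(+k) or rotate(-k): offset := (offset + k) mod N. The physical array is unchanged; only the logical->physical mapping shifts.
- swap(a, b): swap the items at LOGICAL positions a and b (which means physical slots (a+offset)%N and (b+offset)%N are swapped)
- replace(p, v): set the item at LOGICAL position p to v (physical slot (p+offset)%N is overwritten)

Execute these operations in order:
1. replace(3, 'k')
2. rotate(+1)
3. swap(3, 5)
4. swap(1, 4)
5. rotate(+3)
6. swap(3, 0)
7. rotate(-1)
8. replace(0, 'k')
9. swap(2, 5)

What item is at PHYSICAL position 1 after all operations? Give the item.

After op 1 (replace(3, 'k')): offset=0, physical=[A,B,C,k,E,F], logical=[A,B,C,k,E,F]
After op 2 (rotate(+1)): offset=1, physical=[A,B,C,k,E,F], logical=[B,C,k,E,F,A]
After op 3 (swap(3, 5)): offset=1, physical=[E,B,C,k,A,F], logical=[B,C,k,A,F,E]
After op 4 (swap(1, 4)): offset=1, physical=[E,B,F,k,A,C], logical=[B,F,k,A,C,E]
After op 5 (rotate(+3)): offset=4, physical=[E,B,F,k,A,C], logical=[A,C,E,B,F,k]
After op 6 (swap(3, 0)): offset=4, physical=[E,A,F,k,B,C], logical=[B,C,E,A,F,k]
After op 7 (rotate(-1)): offset=3, physical=[E,A,F,k,B,C], logical=[k,B,C,E,A,F]
After op 8 (replace(0, 'k')): offset=3, physical=[E,A,F,k,B,C], logical=[k,B,C,E,A,F]
After op 9 (swap(2, 5)): offset=3, physical=[E,A,C,k,B,F], logical=[k,B,F,E,A,C]

Answer: A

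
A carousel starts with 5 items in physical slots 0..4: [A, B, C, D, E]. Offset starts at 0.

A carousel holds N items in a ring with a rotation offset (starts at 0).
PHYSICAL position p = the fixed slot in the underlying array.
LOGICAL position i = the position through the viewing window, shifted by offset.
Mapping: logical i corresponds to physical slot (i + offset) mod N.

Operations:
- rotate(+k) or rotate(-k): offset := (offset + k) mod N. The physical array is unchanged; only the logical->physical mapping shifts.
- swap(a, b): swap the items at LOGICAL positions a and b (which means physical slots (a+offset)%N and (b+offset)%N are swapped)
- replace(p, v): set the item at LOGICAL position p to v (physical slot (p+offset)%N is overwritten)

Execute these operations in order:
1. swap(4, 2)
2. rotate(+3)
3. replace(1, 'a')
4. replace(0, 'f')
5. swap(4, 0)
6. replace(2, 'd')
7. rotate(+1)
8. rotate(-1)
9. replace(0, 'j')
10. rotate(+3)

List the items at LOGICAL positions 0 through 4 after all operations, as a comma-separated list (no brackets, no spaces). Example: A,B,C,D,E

Answer: B,f,j,a,d

Derivation:
After op 1 (swap(4, 2)): offset=0, physical=[A,B,E,D,C], logical=[A,B,E,D,C]
After op 2 (rotate(+3)): offset=3, physical=[A,B,E,D,C], logical=[D,C,A,B,E]
After op 3 (replace(1, 'a')): offset=3, physical=[A,B,E,D,a], logical=[D,a,A,B,E]
After op 4 (replace(0, 'f')): offset=3, physical=[A,B,E,f,a], logical=[f,a,A,B,E]
After op 5 (swap(4, 0)): offset=3, physical=[A,B,f,E,a], logical=[E,a,A,B,f]
After op 6 (replace(2, 'd')): offset=3, physical=[d,B,f,E,a], logical=[E,a,d,B,f]
After op 7 (rotate(+1)): offset=4, physical=[d,B,f,E,a], logical=[a,d,B,f,E]
After op 8 (rotate(-1)): offset=3, physical=[d,B,f,E,a], logical=[E,a,d,B,f]
After op 9 (replace(0, 'j')): offset=3, physical=[d,B,f,j,a], logical=[j,a,d,B,f]
After op 10 (rotate(+3)): offset=1, physical=[d,B,f,j,a], logical=[B,f,j,a,d]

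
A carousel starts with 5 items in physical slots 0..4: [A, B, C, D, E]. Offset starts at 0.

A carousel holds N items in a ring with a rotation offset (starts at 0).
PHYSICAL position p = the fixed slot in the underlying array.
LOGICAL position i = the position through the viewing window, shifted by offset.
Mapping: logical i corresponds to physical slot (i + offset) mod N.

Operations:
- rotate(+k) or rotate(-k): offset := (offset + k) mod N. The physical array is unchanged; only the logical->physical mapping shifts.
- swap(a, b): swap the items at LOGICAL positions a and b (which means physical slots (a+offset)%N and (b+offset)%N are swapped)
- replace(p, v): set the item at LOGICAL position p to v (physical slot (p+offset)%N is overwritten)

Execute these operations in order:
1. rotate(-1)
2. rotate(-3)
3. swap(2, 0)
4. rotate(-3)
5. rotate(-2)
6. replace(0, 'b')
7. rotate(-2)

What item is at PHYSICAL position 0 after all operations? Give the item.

After op 1 (rotate(-1)): offset=4, physical=[A,B,C,D,E], logical=[E,A,B,C,D]
After op 2 (rotate(-3)): offset=1, physical=[A,B,C,D,E], logical=[B,C,D,E,A]
After op 3 (swap(2, 0)): offset=1, physical=[A,D,C,B,E], logical=[D,C,B,E,A]
After op 4 (rotate(-3)): offset=3, physical=[A,D,C,B,E], logical=[B,E,A,D,C]
After op 5 (rotate(-2)): offset=1, physical=[A,D,C,B,E], logical=[D,C,B,E,A]
After op 6 (replace(0, 'b')): offset=1, physical=[A,b,C,B,E], logical=[b,C,B,E,A]
After op 7 (rotate(-2)): offset=4, physical=[A,b,C,B,E], logical=[E,A,b,C,B]

Answer: A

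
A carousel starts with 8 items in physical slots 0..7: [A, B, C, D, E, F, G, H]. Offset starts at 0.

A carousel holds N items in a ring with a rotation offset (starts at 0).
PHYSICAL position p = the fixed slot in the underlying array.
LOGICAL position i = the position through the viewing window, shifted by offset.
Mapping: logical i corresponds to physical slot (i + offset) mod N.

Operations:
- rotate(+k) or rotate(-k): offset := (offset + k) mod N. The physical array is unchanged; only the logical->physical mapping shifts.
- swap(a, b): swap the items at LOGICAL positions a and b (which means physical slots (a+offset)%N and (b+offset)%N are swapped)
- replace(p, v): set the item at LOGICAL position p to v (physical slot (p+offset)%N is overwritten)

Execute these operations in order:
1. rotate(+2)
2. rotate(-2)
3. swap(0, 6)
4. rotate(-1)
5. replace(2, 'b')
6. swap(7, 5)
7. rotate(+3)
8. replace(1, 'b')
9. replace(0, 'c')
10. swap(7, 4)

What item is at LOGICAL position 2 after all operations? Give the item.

Answer: A

Derivation:
After op 1 (rotate(+2)): offset=2, physical=[A,B,C,D,E,F,G,H], logical=[C,D,E,F,G,H,A,B]
After op 2 (rotate(-2)): offset=0, physical=[A,B,C,D,E,F,G,H], logical=[A,B,C,D,E,F,G,H]
After op 3 (swap(0, 6)): offset=0, physical=[G,B,C,D,E,F,A,H], logical=[G,B,C,D,E,F,A,H]
After op 4 (rotate(-1)): offset=7, physical=[G,B,C,D,E,F,A,H], logical=[H,G,B,C,D,E,F,A]
After op 5 (replace(2, 'b')): offset=7, physical=[G,b,C,D,E,F,A,H], logical=[H,G,b,C,D,E,F,A]
After op 6 (swap(7, 5)): offset=7, physical=[G,b,C,D,A,F,E,H], logical=[H,G,b,C,D,A,F,E]
After op 7 (rotate(+3)): offset=2, physical=[G,b,C,D,A,F,E,H], logical=[C,D,A,F,E,H,G,b]
After op 8 (replace(1, 'b')): offset=2, physical=[G,b,C,b,A,F,E,H], logical=[C,b,A,F,E,H,G,b]
After op 9 (replace(0, 'c')): offset=2, physical=[G,b,c,b,A,F,E,H], logical=[c,b,A,F,E,H,G,b]
After op 10 (swap(7, 4)): offset=2, physical=[G,E,c,b,A,F,b,H], logical=[c,b,A,F,b,H,G,E]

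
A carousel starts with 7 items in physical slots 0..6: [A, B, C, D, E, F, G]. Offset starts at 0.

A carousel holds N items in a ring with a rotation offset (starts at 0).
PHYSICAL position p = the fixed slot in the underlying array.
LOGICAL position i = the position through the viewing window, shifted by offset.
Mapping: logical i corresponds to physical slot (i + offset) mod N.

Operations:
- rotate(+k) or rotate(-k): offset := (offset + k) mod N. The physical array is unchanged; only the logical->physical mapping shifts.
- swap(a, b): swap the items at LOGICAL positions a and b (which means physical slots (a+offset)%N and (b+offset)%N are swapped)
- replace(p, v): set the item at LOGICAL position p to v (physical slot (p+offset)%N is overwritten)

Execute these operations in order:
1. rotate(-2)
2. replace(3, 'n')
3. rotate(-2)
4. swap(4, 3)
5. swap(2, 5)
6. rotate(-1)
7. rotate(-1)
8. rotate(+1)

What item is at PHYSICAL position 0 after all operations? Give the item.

Answer: G

Derivation:
After op 1 (rotate(-2)): offset=5, physical=[A,B,C,D,E,F,G], logical=[F,G,A,B,C,D,E]
After op 2 (replace(3, 'n')): offset=5, physical=[A,n,C,D,E,F,G], logical=[F,G,A,n,C,D,E]
After op 3 (rotate(-2)): offset=3, physical=[A,n,C,D,E,F,G], logical=[D,E,F,G,A,n,C]
After op 4 (swap(4, 3)): offset=3, physical=[G,n,C,D,E,F,A], logical=[D,E,F,A,G,n,C]
After op 5 (swap(2, 5)): offset=3, physical=[G,F,C,D,E,n,A], logical=[D,E,n,A,G,F,C]
After op 6 (rotate(-1)): offset=2, physical=[G,F,C,D,E,n,A], logical=[C,D,E,n,A,G,F]
After op 7 (rotate(-1)): offset=1, physical=[G,F,C,D,E,n,A], logical=[F,C,D,E,n,A,G]
After op 8 (rotate(+1)): offset=2, physical=[G,F,C,D,E,n,A], logical=[C,D,E,n,A,G,F]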